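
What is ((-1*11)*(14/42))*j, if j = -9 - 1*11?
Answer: 220/3 ≈ 73.333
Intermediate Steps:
j = -20 (j = -9 - 11 = -20)
((-1*11)*(14/42))*j = ((-1*11)*(14/42))*(-20) = -154/42*(-20) = -11*1/3*(-20) = -11/3*(-20) = 220/3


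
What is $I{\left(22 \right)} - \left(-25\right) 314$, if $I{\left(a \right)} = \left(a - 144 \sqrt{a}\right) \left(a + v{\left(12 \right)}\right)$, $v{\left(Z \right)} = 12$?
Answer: $8598 - 4896 \sqrt{22} \approx -14366.0$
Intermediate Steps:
$I{\left(a \right)} = \left(12 + a\right) \left(a - 144 \sqrt{a}\right)$ ($I{\left(a \right)} = \left(a - 144 \sqrt{a}\right) \left(a + 12\right) = \left(a - 144 \sqrt{a}\right) \left(12 + a\right) = \left(12 + a\right) \left(a - 144 \sqrt{a}\right)$)
$I{\left(22 \right)} - \left(-25\right) 314 = \left(22^{2} - 1728 \sqrt{22} - 144 \cdot 22^{\frac{3}{2}} + 12 \cdot 22\right) - \left(-25\right) 314 = \left(484 - 1728 \sqrt{22} - 144 \cdot 22 \sqrt{22} + 264\right) - -7850 = \left(484 - 1728 \sqrt{22} - 3168 \sqrt{22} + 264\right) + 7850 = \left(748 - 4896 \sqrt{22}\right) + 7850 = 8598 - 4896 \sqrt{22}$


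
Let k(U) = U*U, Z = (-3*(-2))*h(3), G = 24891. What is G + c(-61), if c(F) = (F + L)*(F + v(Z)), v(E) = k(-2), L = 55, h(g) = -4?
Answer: 25233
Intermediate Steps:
Z = -24 (Z = -3*(-2)*(-4) = 6*(-4) = -24)
k(U) = U²
v(E) = 4 (v(E) = (-2)² = 4)
c(F) = (4 + F)*(55 + F) (c(F) = (F + 55)*(F + 4) = (55 + F)*(4 + F) = (4 + F)*(55 + F))
G + c(-61) = 24891 + (220 + (-61)² + 59*(-61)) = 24891 + (220 + 3721 - 3599) = 24891 + 342 = 25233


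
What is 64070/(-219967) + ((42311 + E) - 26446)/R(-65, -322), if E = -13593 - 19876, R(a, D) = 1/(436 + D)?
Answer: -441442157822/219967 ≈ -2.0069e+6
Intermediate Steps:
E = -33469
64070/(-219967) + ((42311 + E) - 26446)/R(-65, -322) = 64070/(-219967) + ((42311 - 33469) - 26446)/(1/(436 - 322)) = 64070*(-1/219967) + (8842 - 26446)/(1/114) = -64070/219967 - 17604/1/114 = -64070/219967 - 17604*114 = -64070/219967 - 2006856 = -441442157822/219967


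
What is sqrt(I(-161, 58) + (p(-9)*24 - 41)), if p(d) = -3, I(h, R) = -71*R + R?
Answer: I*sqrt(4173) ≈ 64.599*I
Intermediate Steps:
I(h, R) = -70*R
sqrt(I(-161, 58) + (p(-9)*24 - 41)) = sqrt(-70*58 + (-3*24 - 41)) = sqrt(-4060 + (-72 - 41)) = sqrt(-4060 - 113) = sqrt(-4173) = I*sqrt(4173)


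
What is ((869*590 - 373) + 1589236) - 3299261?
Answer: -1197688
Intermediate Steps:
((869*590 - 373) + 1589236) - 3299261 = ((512710 - 373) + 1589236) - 3299261 = (512337 + 1589236) - 3299261 = 2101573 - 3299261 = -1197688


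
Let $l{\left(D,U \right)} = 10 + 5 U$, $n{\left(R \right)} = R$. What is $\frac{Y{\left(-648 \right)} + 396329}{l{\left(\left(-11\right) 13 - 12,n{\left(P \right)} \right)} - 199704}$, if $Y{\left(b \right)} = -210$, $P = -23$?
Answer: $- \frac{396119}{199809} \approx -1.9825$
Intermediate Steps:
$\frac{Y{\left(-648 \right)} + 396329}{l{\left(\left(-11\right) 13 - 12,n{\left(P \right)} \right)} - 199704} = \frac{-210 + 396329}{\left(10 + 5 \left(-23\right)\right) - 199704} = \frac{396119}{\left(10 - 115\right) - 199704} = \frac{396119}{-105 - 199704} = \frac{396119}{-199809} = 396119 \left(- \frac{1}{199809}\right) = - \frac{396119}{199809}$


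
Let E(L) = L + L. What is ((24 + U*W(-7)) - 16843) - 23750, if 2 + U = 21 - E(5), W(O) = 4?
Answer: -40533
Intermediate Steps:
E(L) = 2*L
U = 9 (U = -2 + (21 - 2*5) = -2 + (21 - 1*10) = -2 + (21 - 10) = -2 + 11 = 9)
((24 + U*W(-7)) - 16843) - 23750 = ((24 + 9*4) - 16843) - 23750 = ((24 + 36) - 16843) - 23750 = (60 - 16843) - 23750 = -16783 - 23750 = -40533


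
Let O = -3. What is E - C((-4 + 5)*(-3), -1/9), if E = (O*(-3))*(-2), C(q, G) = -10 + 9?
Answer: -17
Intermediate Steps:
C(q, G) = -1
E = -18 (E = -3*(-3)*(-2) = 9*(-2) = -18)
E - C((-4 + 5)*(-3), -1/9) = -18 - 1*(-1) = -18 + 1 = -17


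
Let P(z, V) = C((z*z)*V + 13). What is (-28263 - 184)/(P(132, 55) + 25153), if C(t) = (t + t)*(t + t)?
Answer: -28447/3673608580709 ≈ -7.7436e-9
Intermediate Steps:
C(t) = 4*t**2 (C(t) = (2*t)*(2*t) = 4*t**2)
P(z, V) = 4*(13 + V*z**2)**2 (P(z, V) = 4*((z*z)*V + 13)**2 = 4*(z**2*V + 13)**2 = 4*(V*z**2 + 13)**2 = 4*(13 + V*z**2)**2)
(-28263 - 184)/(P(132, 55) + 25153) = (-28263 - 184)/(4*(13 + 55*132**2)**2 + 25153) = -28447/(4*(13 + 55*17424)**2 + 25153) = -28447/(4*(13 + 958320)**2 + 25153) = -28447/(4*958333**2 + 25153) = -28447/(4*918402138889 + 25153) = -28447/(3673608555556 + 25153) = -28447/3673608580709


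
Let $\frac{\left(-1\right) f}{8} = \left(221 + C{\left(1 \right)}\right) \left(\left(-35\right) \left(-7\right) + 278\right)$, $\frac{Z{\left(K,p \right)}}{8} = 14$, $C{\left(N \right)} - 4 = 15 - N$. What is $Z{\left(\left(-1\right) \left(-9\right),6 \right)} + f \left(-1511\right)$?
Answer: $1510963848$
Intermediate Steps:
$C{\left(N \right)} = 19 - N$ ($C{\left(N \right)} = 4 - \left(-15 + N\right) = 19 - N$)
$Z{\left(K,p \right)} = 112$ ($Z{\left(K,p \right)} = 8 \cdot 14 = 112$)
$f = -999976$ ($f = - 8 \left(221 + \left(19 - 1\right)\right) \left(\left(-35\right) \left(-7\right) + 278\right) = - 8 \left(221 + \left(19 - 1\right)\right) \left(245 + 278\right) = - 8 \left(221 + 18\right) 523 = - 8 \cdot 239 \cdot 523 = \left(-8\right) 124997 = -999976$)
$Z{\left(\left(-1\right) \left(-9\right),6 \right)} + f \left(-1511\right) = 112 - -1510963736 = 112 + 1510963736 = 1510963848$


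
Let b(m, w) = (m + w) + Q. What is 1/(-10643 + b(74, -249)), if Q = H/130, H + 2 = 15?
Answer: -10/108179 ≈ -9.2439e-5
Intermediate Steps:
H = 13 (H = -2 + 15 = 13)
Q = ⅒ (Q = 13/130 = 13*(1/130) = ⅒ ≈ 0.10000)
b(m, w) = ⅒ + m + w (b(m, w) = (m + w) + ⅒ = ⅒ + m + w)
1/(-10643 + b(74, -249)) = 1/(-10643 + (⅒ + 74 - 249)) = 1/(-10643 - 1749/10) = 1/(-108179/10) = -10/108179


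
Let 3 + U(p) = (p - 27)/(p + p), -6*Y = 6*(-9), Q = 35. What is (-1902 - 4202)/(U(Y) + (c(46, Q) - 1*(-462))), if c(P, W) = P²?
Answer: -3052/1287 ≈ -2.3714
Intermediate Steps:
Y = 9 (Y = -(-9) = -⅙*(-54) = 9)
U(p) = -3 + (-27 + p)/(2*p) (U(p) = -3 + (p - 27)/(p + p) = -3 + (-27 + p)/((2*p)) = -3 + (-27 + p)*(1/(2*p)) = -3 + (-27 + p)/(2*p))
(-1902 - 4202)/(U(Y) + (c(46, Q) - 1*(-462))) = (-1902 - 4202)/((½)*(-27 - 5*9)/9 + (46² - 1*(-462))) = -6104/((½)*(⅑)*(-27 - 45) + (2116 + 462)) = -6104/((½)*(⅑)*(-72) + 2578) = -6104/(-4 + 2578) = -6104/2574 = -6104*1/2574 = -3052/1287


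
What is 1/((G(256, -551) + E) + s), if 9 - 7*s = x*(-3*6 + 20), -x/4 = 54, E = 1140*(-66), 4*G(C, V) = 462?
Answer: -2/150123 ≈ -1.3322e-5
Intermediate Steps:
G(C, V) = 231/2 (G(C, V) = (¼)*462 = 231/2)
E = -75240
x = -216 (x = -4*54 = -216)
s = 63 (s = 9/7 - (-216)*(-3*6 + 20)/7 = 9/7 - (-216)*(-18 + 20)/7 = 9/7 - (-216)*2/7 = 9/7 - ⅐*(-432) = 9/7 + 432/7 = 63)
1/((G(256, -551) + E) + s) = 1/((231/2 - 75240) + 63) = 1/(-150249/2 + 63) = 1/(-150123/2) = -2/150123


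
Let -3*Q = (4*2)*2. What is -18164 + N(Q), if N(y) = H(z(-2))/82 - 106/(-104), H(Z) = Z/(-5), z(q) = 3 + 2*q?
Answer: -193617349/10660 ≈ -18163.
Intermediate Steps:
H(Z) = -Z/5 (H(Z) = Z*(-⅕) = -Z/5)
Q = -16/3 (Q = -4*2*2/3 = -8*2/3 = -⅓*16 = -16/3 ≈ -5.3333)
N(y) = 10891/10660 (N(y) = -(3 + 2*(-2))/5/82 - 106/(-104) = -(3 - 4)/5*(1/82) - 106*(-1/104) = -⅕*(-1)*(1/82) + 53/52 = (⅕)*(1/82) + 53/52 = 1/410 + 53/52 = 10891/10660)
-18164 + N(Q) = -18164 + 10891/10660 = -193617349/10660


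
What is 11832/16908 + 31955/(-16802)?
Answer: -28457823/23674018 ≈ -1.2021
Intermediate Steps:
11832/16908 + 31955/(-16802) = 11832*(1/16908) + 31955*(-1/16802) = 986/1409 - 31955/16802 = -28457823/23674018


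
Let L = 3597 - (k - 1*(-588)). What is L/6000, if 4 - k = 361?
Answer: 561/1000 ≈ 0.56100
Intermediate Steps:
k = -357 (k = 4 - 1*361 = 4 - 361 = -357)
L = 3366 (L = 3597 - (-357 - 1*(-588)) = 3597 - (-357 + 588) = 3597 - 1*231 = 3597 - 231 = 3366)
L/6000 = 3366/6000 = 3366*(1/6000) = 561/1000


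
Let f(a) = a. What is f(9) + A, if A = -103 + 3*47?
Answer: 47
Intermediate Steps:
A = 38 (A = -103 + 141 = 38)
f(9) + A = 9 + 38 = 47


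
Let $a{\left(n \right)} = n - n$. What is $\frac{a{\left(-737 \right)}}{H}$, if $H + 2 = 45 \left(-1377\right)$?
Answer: $0$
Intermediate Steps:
$a{\left(n \right)} = 0$
$H = -61967$ ($H = -2 + 45 \left(-1377\right) = -2 - 61965 = -61967$)
$\frac{a{\left(-737 \right)}}{H} = \frac{0}{-61967} = 0 \left(- \frac{1}{61967}\right) = 0$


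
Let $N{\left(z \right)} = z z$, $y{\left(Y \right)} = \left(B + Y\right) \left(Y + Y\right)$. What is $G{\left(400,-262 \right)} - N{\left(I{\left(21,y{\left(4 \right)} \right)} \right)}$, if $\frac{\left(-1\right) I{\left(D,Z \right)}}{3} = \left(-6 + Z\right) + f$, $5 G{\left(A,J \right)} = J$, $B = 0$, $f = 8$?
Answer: $- \frac{52282}{5} \approx -10456.0$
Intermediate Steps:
$G{\left(A,J \right)} = \frac{J}{5}$
$y{\left(Y \right)} = 2 Y^{2}$ ($y{\left(Y \right)} = \left(0 + Y\right) \left(Y + Y\right) = Y 2 Y = 2 Y^{2}$)
$I{\left(D,Z \right)} = -6 - 3 Z$ ($I{\left(D,Z \right)} = - 3 \left(\left(-6 + Z\right) + 8\right) = - 3 \left(2 + Z\right) = -6 - 3 Z$)
$N{\left(z \right)} = z^{2}$
$G{\left(400,-262 \right)} - N{\left(I{\left(21,y{\left(4 \right)} \right)} \right)} = \frac{1}{5} \left(-262\right) - \left(-6 - 3 \cdot 2 \cdot 4^{2}\right)^{2} = - \frac{262}{5} - \left(-6 - 3 \cdot 2 \cdot 16\right)^{2} = - \frac{262}{5} - \left(-6 - 96\right)^{2} = - \frac{262}{5} - \left(-102\right)^{2} = - \frac{262}{5} - 10404 = - \frac{52282}{5}$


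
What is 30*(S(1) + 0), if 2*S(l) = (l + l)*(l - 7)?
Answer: -180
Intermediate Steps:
S(l) = l*(-7 + l) (S(l) = ((l + l)*(l - 7))/2 = ((2*l)*(-7 + l))/2 = (2*l*(-7 + l))/2 = l*(-7 + l))
30*(S(1) + 0) = 30*(1*(-7 + 1) + 0) = 30*(1*(-6) + 0) = 30*(-6 + 0) = 30*(-6) = -180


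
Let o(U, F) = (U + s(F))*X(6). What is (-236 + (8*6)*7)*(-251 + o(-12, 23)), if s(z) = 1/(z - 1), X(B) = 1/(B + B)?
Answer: -1663175/66 ≈ -25200.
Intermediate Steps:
X(B) = 1/(2*B)
s(z) = 1/(-1 + z)
o(U, F) = U/12 + 1/(12*(-1 + F)) (o(U, F) = (U + 1/(-1 + F))*((½)/6) = (U + 1/(-1 + F))*((½)*(⅙)) = (U + 1/(-1 + F))*(1/12) = U/12 + 1/(12*(-1 + F)))
(-236 + (8*6)*7)*(-251 + o(-12, 23)) = (-236 + (8*6)*7)*(-251 + (1 - 12*(-1 + 23))/(12*(-1 + 23))) = (-236 + 48*7)*(-251 + (1/12)*(1 - 12*22)/22) = (-236 + 336)*(-251 + (1/12)*(1/22)*(1 - 264)) = 100*(-251 + (1/12)*(1/22)*(-263)) = 100*(-251 - 263/264) = 100*(-66527/264) = -1663175/66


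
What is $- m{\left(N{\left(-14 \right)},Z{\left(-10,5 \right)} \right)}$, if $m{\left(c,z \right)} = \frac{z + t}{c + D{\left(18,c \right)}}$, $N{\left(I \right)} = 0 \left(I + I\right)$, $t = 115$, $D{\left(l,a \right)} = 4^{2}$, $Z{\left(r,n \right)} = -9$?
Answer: $- \frac{53}{8} \approx -6.625$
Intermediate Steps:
$D{\left(l,a \right)} = 16$
$N{\left(I \right)} = 0$ ($N{\left(I \right)} = 0 \cdot 2 I = 0$)
$m{\left(c,z \right)} = \frac{115 + z}{16 + c}$ ($m{\left(c,z \right)} = \frac{z + 115}{c + 16} = \frac{115 + z}{16 + c}$)
$- m{\left(N{\left(-14 \right)},Z{\left(-10,5 \right)} \right)} = - \frac{115 - 9}{16 + 0} = - \frac{106}{16} = \left(-1\right) \frac{53}{8} = - \frac{53}{8}$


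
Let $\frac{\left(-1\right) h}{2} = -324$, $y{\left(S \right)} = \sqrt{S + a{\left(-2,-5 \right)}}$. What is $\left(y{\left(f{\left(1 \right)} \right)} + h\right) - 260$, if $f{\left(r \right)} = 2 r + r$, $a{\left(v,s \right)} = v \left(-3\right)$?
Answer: $391$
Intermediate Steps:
$a{\left(v,s \right)} = - 3 v$
$f{\left(r \right)} = 3 r$
$y{\left(S \right)} = \sqrt{6 + S}$ ($y{\left(S \right)} = \sqrt{S - -6} = \sqrt{S + 6} = \sqrt{6 + S}$)
$h = 648$ ($h = \left(-2\right) \left(-324\right) = 648$)
$\left(y{\left(f{\left(1 \right)} \right)} + h\right) - 260 = \left(\sqrt{6 + 3 \cdot 1} + 648\right) - 260 = \left(\sqrt{6 + 3} + 648\right) - 260 = \left(\sqrt{9} + 648\right) - 260 = \left(3 + 648\right) - 260 = 651 - 260 = 391$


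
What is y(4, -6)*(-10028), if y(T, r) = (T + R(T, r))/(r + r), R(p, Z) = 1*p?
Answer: 20056/3 ≈ 6685.3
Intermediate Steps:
R(p, Z) = p
y(T, r) = T/r (y(T, r) = (T + T)/(r + r) = (2*T)/((2*r)) = (2*T)*(1/(2*r)) = T/r)
y(4, -6)*(-10028) = (4/(-6))*(-10028) = (4*(-1/6))*(-10028) = -2/3*(-10028) = 20056/3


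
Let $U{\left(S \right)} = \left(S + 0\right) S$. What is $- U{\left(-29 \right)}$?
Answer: $-841$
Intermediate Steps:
$U{\left(S \right)} = S^{2}$ ($U{\left(S \right)} = S S = S^{2}$)
$- U{\left(-29 \right)} = - \left(-29\right)^{2} = \left(-1\right) 841 = -841$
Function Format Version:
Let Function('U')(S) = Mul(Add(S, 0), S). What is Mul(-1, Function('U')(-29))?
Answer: -841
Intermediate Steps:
Function('U')(S) = Pow(S, 2) (Function('U')(S) = Mul(S, S) = Pow(S, 2))
Mul(-1, Function('U')(-29)) = Mul(-1, Pow(-29, 2)) = Mul(-1, 841) = -841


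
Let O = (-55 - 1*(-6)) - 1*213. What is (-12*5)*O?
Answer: 15720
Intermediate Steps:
O = -262 (O = (-55 + 6) - 213 = -49 - 213 = -262)
(-12*5)*O = -12*5*(-262) = -60*(-262) = 15720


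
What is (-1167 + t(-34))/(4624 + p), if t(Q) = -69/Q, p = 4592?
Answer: -4401/34816 ≈ -0.12641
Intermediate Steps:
(-1167 + t(-34))/(4624 + p) = (-1167 - 69/(-34))/(4624 + 4592) = (-1167 - 69*(-1/34))/9216 = (-1167 + 69/34)*(1/9216) = -39609/34*1/9216 = -4401/34816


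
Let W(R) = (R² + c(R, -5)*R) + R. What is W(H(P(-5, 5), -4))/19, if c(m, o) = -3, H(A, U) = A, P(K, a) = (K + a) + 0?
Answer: 0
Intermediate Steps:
P(K, a) = K + a
W(R) = R² - 2*R (W(R) = (R² - 3*R) + R = R² - 2*R)
W(H(P(-5, 5), -4))/19 = ((-5 + 5)*(-2 + (-5 + 5)))/19 = (0*(-2 + 0))*(1/19) = (0*(-2))*(1/19) = 0*(1/19) = 0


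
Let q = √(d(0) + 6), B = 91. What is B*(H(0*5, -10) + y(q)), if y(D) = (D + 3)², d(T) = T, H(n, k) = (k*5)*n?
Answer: 1365 + 546*√6 ≈ 2702.4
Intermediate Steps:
H(n, k) = 5*k*n (H(n, k) = (5*k)*n = 5*k*n)
q = √6 (q = √(0 + 6) = √6 ≈ 2.4495)
y(D) = (3 + D)²
B*(H(0*5, -10) + y(q)) = 91*(5*(-10)*(0*5) + (3 + √6)²) = 91*(5*(-10)*0 + (3 + √6)²) = 91*(0 + (3 + √6)²) = 91*(3 + √6)²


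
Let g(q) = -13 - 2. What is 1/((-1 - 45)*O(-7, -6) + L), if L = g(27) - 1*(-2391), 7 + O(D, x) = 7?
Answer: 1/2376 ≈ 0.00042088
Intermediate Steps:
O(D, x) = 0 (O(D, x) = -7 + 7 = 0)
g(q) = -15
L = 2376 (L = -15 - 1*(-2391) = -15 + 2391 = 2376)
1/((-1 - 45)*O(-7, -6) + L) = 1/((-1 - 45)*0 + 2376) = 1/(-46*0 + 2376) = 1/(0 + 2376) = 1/2376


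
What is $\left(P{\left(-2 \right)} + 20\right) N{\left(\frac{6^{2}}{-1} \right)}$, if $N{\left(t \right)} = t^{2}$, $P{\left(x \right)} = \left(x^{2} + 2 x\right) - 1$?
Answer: $24624$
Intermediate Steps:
$P{\left(x \right)} = -1 + x^{2} + 2 x$
$\left(P{\left(-2 \right)} + 20\right) N{\left(\frac{6^{2}}{-1} \right)} = \left(\left(-1 + \left(-2\right)^{2} + 2 \left(-2\right)\right) + 20\right) \left(\frac{6^{2}}{-1}\right)^{2} = \left(\left(-1 + 4 - 4\right) + 20\right) \left(36 \left(-1\right)\right)^{2} = \left(-1 + 20\right) \left(-36\right)^{2} = 19 \cdot 1296 = 24624$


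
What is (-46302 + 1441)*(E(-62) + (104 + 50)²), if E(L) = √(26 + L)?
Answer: -1063923476 - 269166*I ≈ -1.0639e+9 - 2.6917e+5*I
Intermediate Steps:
(-46302 + 1441)*(E(-62) + (104 + 50)²) = (-46302 + 1441)*(√(26 - 62) + (104 + 50)²) = -44861*(√(-36) + 154²) = -44861*(6*I + 23716) = -44861*(23716 + 6*I) = -1063923476 - 269166*I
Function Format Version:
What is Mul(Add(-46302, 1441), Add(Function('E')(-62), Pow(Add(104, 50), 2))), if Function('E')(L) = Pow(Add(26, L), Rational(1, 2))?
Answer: Add(-1063923476, Mul(-269166, I)) ≈ Add(-1.0639e+9, Mul(-2.6917e+5, I))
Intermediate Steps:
Mul(Add(-46302, 1441), Add(Function('E')(-62), Pow(Add(104, 50), 2))) = Mul(Add(-46302, 1441), Add(Pow(Add(26, -62), Rational(1, 2)), Pow(Add(104, 50), 2))) = Mul(-44861, Add(Pow(-36, Rational(1, 2)), Pow(154, 2))) = Mul(-44861, Add(Mul(6, I), 23716)) = Mul(-44861, Add(23716, Mul(6, I))) = Add(-1063923476, Mul(-269166, I))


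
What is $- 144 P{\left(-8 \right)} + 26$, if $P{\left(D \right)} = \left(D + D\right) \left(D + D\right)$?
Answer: $-36838$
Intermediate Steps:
$P{\left(D \right)} = 4 D^{2}$ ($P{\left(D \right)} = 2 D 2 D = 4 D^{2}$)
$- 144 P{\left(-8 \right)} + 26 = - 144 \cdot 4 \left(-8\right)^{2} + 26 = - 144 \cdot 4 \cdot 64 + 26 = \left(-144\right) 256 + 26 = -36864 + 26 = -36838$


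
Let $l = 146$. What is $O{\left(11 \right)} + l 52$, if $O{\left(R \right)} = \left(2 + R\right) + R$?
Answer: $7616$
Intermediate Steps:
$O{\left(R \right)} = 2 + 2 R$
$O{\left(11 \right)} + l 52 = \left(2 + 2 \cdot 11\right) + 146 \cdot 52 = \left(2 + 22\right) + 7592 = 24 + 7592 = 7616$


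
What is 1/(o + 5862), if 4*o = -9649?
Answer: 4/13799 ≈ 0.00028988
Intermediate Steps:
o = -9649/4 (o = (¼)*(-9649) = -9649/4 ≈ -2412.3)
1/(o + 5862) = 1/(-9649/4 + 5862) = 1/(13799/4) = 4/13799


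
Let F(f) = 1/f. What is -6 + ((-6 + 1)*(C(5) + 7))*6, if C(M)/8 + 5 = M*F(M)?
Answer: 744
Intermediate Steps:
F(f) = 1/f
C(M) = -32 (C(M) = -40 + 8*(M/M) = -40 + 8*1 = -40 + 8 = -32)
-6 + ((-6 + 1)*(C(5) + 7))*6 = -6 + ((-6 + 1)*(-32 + 7))*6 = -6 - 5*(-25)*6 = -6 + 125*6 = -6 + 750 = 744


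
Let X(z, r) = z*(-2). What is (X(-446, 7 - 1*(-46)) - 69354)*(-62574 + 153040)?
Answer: -6193483292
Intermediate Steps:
X(z, r) = -2*z
(X(-446, 7 - 1*(-46)) - 69354)*(-62574 + 153040) = (-2*(-446) - 69354)*(-62574 + 153040) = (892 - 69354)*90466 = -68462*90466 = -6193483292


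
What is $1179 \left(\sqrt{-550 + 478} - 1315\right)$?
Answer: $-1550385 + 7074 i \sqrt{2} \approx -1.5504 \cdot 10^{6} + 10004.0 i$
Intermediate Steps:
$1179 \left(\sqrt{-550 + 478} - 1315\right) = 1179 \left(\sqrt{-72} - 1315\right) = 1179 \left(6 i \sqrt{2} - 1315\right) = 1179 \left(-1315 + 6 i \sqrt{2}\right) = -1550385 + 7074 i \sqrt{2}$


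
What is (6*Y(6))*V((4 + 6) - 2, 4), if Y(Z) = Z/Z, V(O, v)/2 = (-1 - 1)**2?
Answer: 48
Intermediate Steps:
V(O, v) = 8 (V(O, v) = 2*(-1 - 1)**2 = 2*(-2)**2 = 2*4 = 8)
Y(Z) = 1
(6*Y(6))*V((4 + 6) - 2, 4) = (6*1)*8 = 6*8 = 48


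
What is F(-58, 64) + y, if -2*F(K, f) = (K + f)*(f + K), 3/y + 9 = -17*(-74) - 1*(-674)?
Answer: -11537/641 ≈ -17.998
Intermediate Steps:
y = 1/641 (y = 3/(-9 + (-17*(-74) - 1*(-674))) = 3/(-9 + (1258 + 674)) = 3/(-9 + 1932) = 3/1923 = 3*(1/1923) = 1/641 ≈ 0.0015601)
F(K, f) = -(K + f)²/2 (F(K, f) = -(K + f)*(f + K)/2 = -(K + f)*(K + f)/2 = -(K + f)²/2)
F(-58, 64) + y = -(-58 + 64)²/2 + 1/641 = -½*6² + 1/641 = -½*36 + 1/641 = -18 + 1/641 = -11537/641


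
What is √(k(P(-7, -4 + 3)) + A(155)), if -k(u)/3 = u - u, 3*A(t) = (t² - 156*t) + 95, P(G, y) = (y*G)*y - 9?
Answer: 2*I*√5 ≈ 4.4721*I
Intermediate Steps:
P(G, y) = -9 + G*y² (P(G, y) = (G*y)*y - 9 = G*y² - 9 = -9 + G*y²)
A(t) = 95/3 - 52*t + t²/3 (A(t) = ((t² - 156*t) + 95)/3 = (95 + t² - 156*t)/3 = 95/3 - 52*t + t²/3)
k(u) = 0 (k(u) = -3*(u - u) = -3*0 = 0)
√(k(P(-7, -4 + 3)) + A(155)) = √(0 + (95/3 - 52*155 + (⅓)*155²)) = √(0 + (95/3 - 8060 + (⅓)*24025)) = √(0 + (95/3 - 8060 + 24025/3)) = √(0 - 20) = √(-20) = 2*I*√5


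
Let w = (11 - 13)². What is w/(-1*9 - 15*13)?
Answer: -1/51 ≈ -0.019608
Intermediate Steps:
w = 4 (w = (-2)² = 4)
w/(-1*9 - 15*13) = 4/(-1*9 - 15*13) = 4/(-9 - 195) = 4/(-204) = 4*(-1/204) = -1/51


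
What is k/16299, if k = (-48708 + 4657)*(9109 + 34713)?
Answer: -1930402922/16299 ≈ -1.1844e+5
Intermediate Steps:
k = -1930402922 (k = -44051*43822 = -1930402922)
k/16299 = -1930402922/16299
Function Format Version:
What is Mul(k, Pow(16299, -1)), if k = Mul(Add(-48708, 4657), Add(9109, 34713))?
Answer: Rational(-1930402922, 16299) ≈ -1.1844e+5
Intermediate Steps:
k = -1930402922 (k = Mul(-44051, 43822) = -1930402922)
Mul(k, Pow(16299, -1)) = Mul(-1930402922, Pow(16299, -1)) = Mul(-1930402922, Rational(1, 16299)) = Rational(-1930402922, 16299)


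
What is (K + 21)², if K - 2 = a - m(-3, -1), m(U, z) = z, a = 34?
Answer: 3364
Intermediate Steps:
K = 37 (K = 2 + (34 - 1*(-1)) = 2 + (34 + 1) = 2 + 35 = 37)
(K + 21)² = (37 + 21)² = 58² = 3364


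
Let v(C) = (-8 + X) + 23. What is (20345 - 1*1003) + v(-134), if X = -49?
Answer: 19308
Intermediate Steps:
v(C) = -34 (v(C) = (-8 - 49) + 23 = -57 + 23 = -34)
(20345 - 1*1003) + v(-134) = (20345 - 1*1003) - 34 = (20345 - 1003) - 34 = 19342 - 34 = 19308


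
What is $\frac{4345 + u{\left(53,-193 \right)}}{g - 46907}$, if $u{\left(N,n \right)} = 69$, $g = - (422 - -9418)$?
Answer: $- \frac{4414}{56747} \approx -0.077784$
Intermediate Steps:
$g = -9840$ ($g = - (422 + 9418) = \left(-1\right) 9840 = -9840$)
$\frac{4345 + u{\left(53,-193 \right)}}{g - 46907} = \frac{4345 + 69}{-9840 - 46907} = \frac{4414}{-56747} = 4414 \left(- \frac{1}{56747}\right) = - \frac{4414}{56747}$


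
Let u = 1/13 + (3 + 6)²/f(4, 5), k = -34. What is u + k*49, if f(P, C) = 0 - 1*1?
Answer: -22710/13 ≈ -1746.9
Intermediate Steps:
f(P, C) = -1 (f(P, C) = 0 - 1 = -1)
u = -1052/13 (u = 1/13 + (3 + 6)²/(-1) = 1*(1/13) + 9²*(-1) = 1/13 + 81*(-1) = 1/13 - 81 = -1052/13 ≈ -80.923)
u + k*49 = -1052/13 - 34*49 = -1052/13 - 1666 = -22710/13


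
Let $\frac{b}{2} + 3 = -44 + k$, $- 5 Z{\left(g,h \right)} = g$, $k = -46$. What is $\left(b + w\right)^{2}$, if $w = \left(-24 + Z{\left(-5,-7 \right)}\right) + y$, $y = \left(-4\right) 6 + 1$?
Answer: $53824$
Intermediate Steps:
$Z{\left(g,h \right)} = - \frac{g}{5}$
$y = -23$ ($y = -24 + 1 = -23$)
$b = -186$ ($b = -6 + 2 \left(-44 - 46\right) = -6 + 2 \left(-90\right) = -6 - 180 = -186$)
$w = -46$ ($w = \left(-24 - -1\right) - 23 = \left(-24 + 1\right) - 23 = -23 - 23 = -46$)
$\left(b + w\right)^{2} = \left(-186 - 46\right)^{2} = \left(-232\right)^{2} = 53824$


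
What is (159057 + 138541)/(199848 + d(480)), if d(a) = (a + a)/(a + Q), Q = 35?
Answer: 2189471/1470324 ≈ 1.4891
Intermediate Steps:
d(a) = 2*a/(35 + a) (d(a) = (a + a)/(a + 35) = (2*a)/(35 + a) = 2*a/(35 + a))
(159057 + 138541)/(199848 + d(480)) = (159057 + 138541)/(199848 + 2*480/(35 + 480)) = 297598/(199848 + 2*480/515) = 297598/(199848 + 2*480*(1/515)) = 297598/(199848 + 192/103) = 297598/(20584536/103) = 297598*(103/20584536) = 2189471/1470324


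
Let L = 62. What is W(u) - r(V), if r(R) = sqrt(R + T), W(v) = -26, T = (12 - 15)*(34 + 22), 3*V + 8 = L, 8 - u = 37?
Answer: -26 - 5*I*sqrt(6) ≈ -26.0 - 12.247*I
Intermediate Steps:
u = -29 (u = 8 - 1*37 = 8 - 37 = -29)
V = 18 (V = -8/3 + (1/3)*62 = -8/3 + 62/3 = 18)
T = -168 (T = -3*56 = -168)
r(R) = sqrt(-168 + R) (r(R) = sqrt(R - 168) = sqrt(-168 + R))
W(u) - r(V) = -26 - sqrt(-168 + 18) = -26 - sqrt(-150) = -26 - 5*I*sqrt(6)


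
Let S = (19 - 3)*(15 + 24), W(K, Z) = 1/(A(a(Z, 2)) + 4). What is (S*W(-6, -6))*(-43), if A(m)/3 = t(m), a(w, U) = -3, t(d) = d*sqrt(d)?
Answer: -107328/259 - 241488*I*sqrt(3)/259 ≈ -414.39 - 1614.9*I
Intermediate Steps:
t(d) = d**(3/2)
A(m) = 3*m**(3/2)
W(K, Z) = 1/(4 - 9*I*sqrt(3)) (W(K, Z) = 1/(3*(-3)**(3/2) + 4) = 1/(3*(-3*I*sqrt(3)) + 4) = 1/(-9*I*sqrt(3) + 4) = 1/(4 - 9*I*sqrt(3)))
S = 624 (S = 16*39 = 624)
(S*W(-6, -6))*(-43) = (624*(4/259 + 9*I*sqrt(3)/259))*(-43) = (2496/259 + 5616*I*sqrt(3)/259)*(-43) = -107328/259 - 241488*I*sqrt(3)/259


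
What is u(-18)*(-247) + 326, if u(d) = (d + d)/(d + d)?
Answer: 79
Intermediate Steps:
u(d) = 1 (u(d) = (2*d)/((2*d)) = (2*d)*(1/(2*d)) = 1)
u(-18)*(-247) + 326 = 1*(-247) + 326 = -247 + 326 = 79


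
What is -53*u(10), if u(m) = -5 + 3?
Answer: 106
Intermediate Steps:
u(m) = -2
-53*u(10) = -53*(-2) = 106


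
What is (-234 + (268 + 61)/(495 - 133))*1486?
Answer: -62693597/181 ≈ -3.4637e+5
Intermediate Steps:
(-234 + (268 + 61)/(495 - 133))*1486 = (-234 + 329/362)*1486 = -84379/362*1486 = -62693597/181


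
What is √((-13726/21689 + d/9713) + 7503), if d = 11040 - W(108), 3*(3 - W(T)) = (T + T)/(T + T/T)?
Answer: √7479064002082602736774/998370131 ≈ 86.623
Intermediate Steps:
W(T) = 3 - 2*T/(3*(1 + T)) (W(T) = 3 - (T + T)/(3*(T + T/T)) = 3 - 2*T/(3*(T + 1)) = 3 - 2*T/(3*(1 + T)))
d = 1203105/109 (d = 11040 - (9 + 7*108)/(3*(1 + 108)) = 11040 - (9 + 756)/(3*109) = 11040 - 765/(3*109) = 11040 - 1*255/109 = 11040 - 255/109 = 1203105/109 ≈ 11038.)
√((-13726/21689 + d/9713) + 7503) = √((-13726/21689 + (1203105/109)/9713) + 7503) = √((-13726*1/21689 + (1203105/109)*(1/9713)) + 7503) = √((-13726/21689 + 1203105/1058717) + 7503) = √(11562194803/22962513013 + 7503) = √(172299297331342/22962513013) = √7479064002082602736774/998370131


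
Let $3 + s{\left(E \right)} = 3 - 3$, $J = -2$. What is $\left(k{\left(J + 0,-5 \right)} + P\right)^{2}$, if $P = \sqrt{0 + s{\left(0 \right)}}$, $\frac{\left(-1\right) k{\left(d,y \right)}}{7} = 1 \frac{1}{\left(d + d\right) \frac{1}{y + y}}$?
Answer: $\frac{1213}{4} - 35 i \sqrt{3} \approx 303.25 - 60.622 i$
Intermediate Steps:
$s{\left(E \right)} = -3$ ($s{\left(E \right)} = -3 + \left(3 - 3\right) = -3 + 0 = -3$)
$k{\left(d,y \right)} = - \frac{7 y}{d}$ ($k{\left(d,y \right)} = - 7 \cdot 1 \frac{1}{\left(d + d\right) \frac{1}{y + y}} = - 7 \cdot 1 \frac{1}{2 d \frac{1}{2 y}} = - 7 \cdot 1 \frac{1}{d \frac{1}{y}} = - 7 \cdot 1 \frac{y}{d} = - 7 \frac{y}{d} = - \frac{7 y}{d}$)
$P = i \sqrt{3}$ ($P = \sqrt{0 - 3} = \sqrt{-3} = i \sqrt{3} \approx 1.732 i$)
$\left(k{\left(J + 0,-5 \right)} + P\right)^{2} = \left(\left(-7\right) \left(-5\right) \frac{1}{-2 + 0} + i \sqrt{3}\right)^{2} = \left(\left(-7\right) \left(-5\right) \frac{1}{-2} + i \sqrt{3}\right)^{2} = \left(\left(-7\right) \left(-5\right) \left(- \frac{1}{2}\right) + i \sqrt{3}\right)^{2} = \left(- \frac{35}{2} + i \sqrt{3}\right)^{2}$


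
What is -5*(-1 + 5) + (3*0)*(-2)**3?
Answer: -20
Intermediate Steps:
-5*(-1 + 5) + (3*0)*(-2)**3 = -5*4 + 0*(-8) = -20 + 0 = -20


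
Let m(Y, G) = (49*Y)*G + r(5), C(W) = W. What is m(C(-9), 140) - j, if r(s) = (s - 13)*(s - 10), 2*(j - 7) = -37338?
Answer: -43038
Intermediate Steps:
j = -18662 (j = 7 + (1/2)*(-37338) = 7 - 18669 = -18662)
r(s) = (-13 + s)*(-10 + s)
m(Y, G) = 40 + 49*G*Y (m(Y, G) = (49*Y)*G + (130 + 5**2 - 23*5) = 49*G*Y + (130 + 25 - 115) = 49*G*Y + 40 = 40 + 49*G*Y)
m(C(-9), 140) - j = (40 + 49*140*(-9)) - 1*(-18662) = (40 - 61740) + 18662 = -61700 + 18662 = -43038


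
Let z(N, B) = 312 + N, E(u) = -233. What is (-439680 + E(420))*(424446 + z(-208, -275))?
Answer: -186765064150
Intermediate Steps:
(-439680 + E(420))*(424446 + z(-208, -275)) = (-439680 - 233)*(424446 + (312 - 208)) = -439913*(424446 + 104) = -439913*424550 = -186765064150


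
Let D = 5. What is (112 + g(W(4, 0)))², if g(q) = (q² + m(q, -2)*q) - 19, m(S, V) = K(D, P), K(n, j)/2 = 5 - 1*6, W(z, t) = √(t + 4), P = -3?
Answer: 8649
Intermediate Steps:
W(z, t) = √(4 + t)
K(n, j) = -2 (K(n, j) = 2*(5 - 1*6) = 2*(5 - 6) = 2*(-1) = -2)
m(S, V) = -2
g(q) = -19 + q² - 2*q (g(q) = (q² - 2*q) - 19 = -19 + q² - 2*q)
(112 + g(W(4, 0)))² = (112 + (-19 + (√(4 + 0))² - 2*√(4 + 0)))² = (112 + (-19 + (√4)² - 2*√4))² = (112 + (-19 + 2² - 2*2))² = (112 + (-19 + 4 - 4))² = (112 - 19)² = 93² = 8649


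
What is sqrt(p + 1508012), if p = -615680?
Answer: 6*sqrt(24787) ≈ 944.63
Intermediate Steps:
sqrt(p + 1508012) = sqrt(-615680 + 1508012) = sqrt(892332) = 6*sqrt(24787)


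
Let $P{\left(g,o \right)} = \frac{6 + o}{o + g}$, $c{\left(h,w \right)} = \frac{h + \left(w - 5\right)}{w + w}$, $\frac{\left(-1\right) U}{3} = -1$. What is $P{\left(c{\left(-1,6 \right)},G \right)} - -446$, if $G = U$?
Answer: $449$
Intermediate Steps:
$U = 3$ ($U = \left(-3\right) \left(-1\right) = 3$)
$G = 3$
$c{\left(h,w \right)} = \frac{-5 + h + w}{2 w}$ ($c{\left(h,w \right)} = \frac{h + \left(w - 5\right)}{2 w} = \left(h + \left(-5 + w\right)\right) \frac{1}{2 w} = \left(-5 + h + w\right) \frac{1}{2 w} = \frac{-5 + h + w}{2 w}$)
$P{\left(g,o \right)} = \frac{6 + o}{g + o}$
$P{\left(c{\left(-1,6 \right)},G \right)} - -446 = \frac{6 + 3}{\frac{-5 - 1 + 6}{2 \cdot 6} + 3} - -446 = \frac{1}{\frac{1}{2} \cdot \frac{1}{6} \cdot 0 + 3} \cdot 9 + 446 = \frac{1}{0 + 3} \cdot 9 + 446 = \frac{1}{3} \cdot 9 + 446 = 3 + 446 = 449$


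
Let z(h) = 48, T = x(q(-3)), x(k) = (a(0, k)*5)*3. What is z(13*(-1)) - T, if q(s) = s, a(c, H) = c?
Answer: 48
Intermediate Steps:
x(k) = 0 (x(k) = (0*5)*3 = 0*3 = 0)
T = 0
z(13*(-1)) - T = 48 - 1*0 = 48 + 0 = 48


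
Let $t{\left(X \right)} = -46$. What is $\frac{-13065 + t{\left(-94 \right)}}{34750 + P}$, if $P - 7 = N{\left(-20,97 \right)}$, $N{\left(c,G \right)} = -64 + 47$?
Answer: $- \frac{13111}{34740} \approx -0.3774$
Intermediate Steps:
$N{\left(c,G \right)} = -17$
$P = -10$ ($P = 7 - 17 = -10$)
$\frac{-13065 + t{\left(-94 \right)}}{34750 + P} = \frac{-13065 - 46}{34750 - 10} = - \frac{13111}{34740}$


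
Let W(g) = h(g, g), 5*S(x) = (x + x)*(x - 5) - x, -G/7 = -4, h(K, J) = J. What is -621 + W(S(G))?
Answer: -369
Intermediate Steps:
G = 28 (G = -7*(-4) = 28)
S(x) = -x/5 + 2*x*(-5 + x)/5 (S(x) = ((x + x)*(x - 5) - x)/5 = ((2*x)*(-5 + x) - x)/5 = (2*x*(-5 + x) - x)/5 = (-x + 2*x*(-5 + x))/5 = -x/5 + 2*x*(-5 + x)/5)
W(g) = g
-621 + W(S(G)) = -621 + (⅕)*28*(-11 + 2*28) = -621 + (⅕)*28*(-11 + 56) = -621 + (⅕)*28*45 = -621 + 252 = -369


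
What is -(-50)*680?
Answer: 34000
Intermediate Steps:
-(-50)*680 = -1*(-34000) = 34000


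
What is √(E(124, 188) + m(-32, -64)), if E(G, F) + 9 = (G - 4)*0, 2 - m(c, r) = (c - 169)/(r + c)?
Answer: I*√582/8 ≈ 3.0156*I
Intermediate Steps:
m(c, r) = 2 - (-169 + c)/(c + r) (m(c, r) = 2 - (c - 169)/(r + c) = 2 - (-169 + c)/(c + r))
E(G, F) = -9 (E(G, F) = -9 + (G - 4)*0 = -9 + (-4 + G)*0 = -9 + 0 = -9)
√(E(124, 188) + m(-32, -64)) = √(-9 + (169 - 32 + 2*(-64))/(-32 - 64)) = √(-9 + (169 - 32 - 128)/(-96)) = √(-9 - 1/96*9) = √(-9 - 3/32) = √(-291/32) = I*√582/8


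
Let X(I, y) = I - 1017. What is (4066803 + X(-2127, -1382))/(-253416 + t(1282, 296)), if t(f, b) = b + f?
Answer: -1354553/83946 ≈ -16.136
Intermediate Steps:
X(I, y) = -1017 + I
(4066803 + X(-2127, -1382))/(-253416 + t(1282, 296)) = (4066803 + (-1017 - 2127))/(-253416 + (296 + 1282)) = (4066803 - 3144)/(-253416 + 1578) = 4063659/(-251838) = 4063659*(-1/251838) = -1354553/83946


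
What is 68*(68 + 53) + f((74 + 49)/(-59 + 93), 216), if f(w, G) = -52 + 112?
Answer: 8288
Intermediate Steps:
f(w, G) = 60
68*(68 + 53) + f((74 + 49)/(-59 + 93), 216) = 68*(68 + 53) + 60 = 68*121 + 60 = 8228 + 60 = 8288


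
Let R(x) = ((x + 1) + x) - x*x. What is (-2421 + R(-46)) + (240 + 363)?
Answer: -4025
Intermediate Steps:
R(x) = 1 - x² + 2*x (R(x) = ((1 + x) + x) - x² = (1 + 2*x) - x² = 1 - x² + 2*x)
(-2421 + R(-46)) + (240 + 363) = (-2421 + (1 - 1*(-46)² + 2*(-46))) + (240 + 363) = (-2421 + (1 - 1*2116 - 92)) + 603 = (-2421 + (1 - 2116 - 92)) + 603 = (-2421 - 2207) + 603 = -4628 + 603 = -4025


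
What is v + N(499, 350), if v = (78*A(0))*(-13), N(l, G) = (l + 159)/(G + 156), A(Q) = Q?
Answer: 329/253 ≈ 1.3004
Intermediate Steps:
N(l, G) = (159 + l)/(156 + G)
v = 0 (v = (78*0)*(-13) = 0*(-13) = 0)
v + N(499, 350) = 0 + (159 + 499)/(156 + 350) = 0 + 658/506 = 0 + (1/506)*658 = 0 + 329/253 = 329/253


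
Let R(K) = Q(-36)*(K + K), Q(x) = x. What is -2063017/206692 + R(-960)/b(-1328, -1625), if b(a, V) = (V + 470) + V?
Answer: -1001086915/28730188 ≈ -34.844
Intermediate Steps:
b(a, V) = 470 + 2*V (b(a, V) = (470 + V) + V = 470 + 2*V)
R(K) = -72*K (R(K) = -36*(K + K) = -72*K)
-2063017/206692 + R(-960)/b(-1328, -1625) = -2063017/206692 + (-72*(-960))/(470 + 2*(-1625)) = -2063017*1/206692 + 69120/(470 - 3250) = -2063017/206692 + 69120/(-2780) = -2063017/206692 + 69120*(-1/2780) = -2063017/206692 - 3456/139 = -1001086915/28730188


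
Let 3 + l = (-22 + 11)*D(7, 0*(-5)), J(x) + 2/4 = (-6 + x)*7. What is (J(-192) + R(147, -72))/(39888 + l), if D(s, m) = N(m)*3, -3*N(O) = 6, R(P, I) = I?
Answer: -2917/79902 ≈ -0.036507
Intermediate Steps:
N(O) = -2 (N(O) = -⅓*6 = -2)
D(s, m) = -6 (D(s, m) = -2*3 = -6)
J(x) = -85/2 + 7*x (J(x) = -½ + (-6 + x)*7 = -½ + (-42 + 7*x) = -85/2 + 7*x)
l = 63 (l = -3 + (-22 + 11)*(-6) = -3 - 11*(-6) = -3 + 66 = 63)
(J(-192) + R(147, -72))/(39888 + l) = ((-85/2 + 7*(-192)) - 72)/(39888 + 63) = ((-85/2 - 1344) - 72)/39951 = (-2773/2 - 72)*(1/39951) = -2917/2*1/39951 = -2917/79902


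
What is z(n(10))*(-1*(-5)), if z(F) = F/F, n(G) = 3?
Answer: 5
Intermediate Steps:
z(F) = 1
z(n(10))*(-1*(-5)) = 1*(-1*(-5)) = 1*5 = 5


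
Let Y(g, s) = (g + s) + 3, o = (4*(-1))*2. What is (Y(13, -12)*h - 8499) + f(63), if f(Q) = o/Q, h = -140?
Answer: -570725/63 ≈ -9059.1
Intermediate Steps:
o = -8 (o = -4*2 = -8)
Y(g, s) = 3 + g + s
f(Q) = -8/Q
(Y(13, -12)*h - 8499) + f(63) = ((3 + 13 - 12)*(-140) - 8499) - 8/63 = (4*(-140) - 8499) - 8*1/63 = (-560 - 8499) - 8/63 = -9059 - 8/63 = -570725/63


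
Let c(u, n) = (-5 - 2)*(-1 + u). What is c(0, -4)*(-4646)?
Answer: -32522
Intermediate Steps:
c(u, n) = 7 - 7*u (c(u, n) = -7*(-1 + u) = 7 - 7*u)
c(0, -4)*(-4646) = (7 - 7*0)*(-4646) = (7 + 0)*(-4646) = 7*(-4646) = -32522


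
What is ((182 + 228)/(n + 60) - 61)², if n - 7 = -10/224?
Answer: 169347887361/56235001 ≈ 3011.4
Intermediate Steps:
n = 779/112 (n = 7 - 10/224 = 7 - 10*1/224 = 7 - 5/112 = 779/112 ≈ 6.9554)
((182 + 228)/(n + 60) - 61)² = ((182 + 228)/(779/112 + 60) - 61)² = (410/(7499/112) - 61)² = (410*(112/7499) - 61)² = (45920/7499 - 61)² = (-411519/7499)² = 169347887361/56235001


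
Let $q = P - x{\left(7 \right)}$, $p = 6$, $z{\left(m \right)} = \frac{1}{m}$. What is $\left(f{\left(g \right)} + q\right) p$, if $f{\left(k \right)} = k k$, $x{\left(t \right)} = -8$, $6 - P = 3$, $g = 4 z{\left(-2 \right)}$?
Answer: $90$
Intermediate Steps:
$g = -2$ ($g = \frac{4}{-2} = 4 \left(- \frac{1}{2}\right) = -2$)
$P = 3$ ($P = 6 - 3 = 3$)
$q = 11$ ($q = 3 - -8 = 3 + 8 = 11$)
$f{\left(k \right)} = k^{2}$
$\left(f{\left(g \right)} + q\right) p = \left(\left(-2\right)^{2} + 11\right) 6 = \left(4 + 11\right) 6 = 15 \cdot 6 = 90$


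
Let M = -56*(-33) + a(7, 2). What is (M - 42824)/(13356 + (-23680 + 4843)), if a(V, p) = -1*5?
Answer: 40981/5481 ≈ 7.4769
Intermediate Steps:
a(V, p) = -5
M = 1843 (M = -56*(-33) - 5 = 1848 - 5 = 1843)
(M - 42824)/(13356 + (-23680 + 4843)) = (1843 - 42824)/(13356 + (-23680 + 4843)) = -40981/(13356 - 18837) = -40981/(-5481) = -40981*(-1/5481) = 40981/5481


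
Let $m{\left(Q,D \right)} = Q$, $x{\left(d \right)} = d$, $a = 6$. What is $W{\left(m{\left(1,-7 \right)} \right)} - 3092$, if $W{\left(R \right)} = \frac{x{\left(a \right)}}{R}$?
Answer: $-3086$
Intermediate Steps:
$W{\left(R \right)} = \frac{6}{R}$
$W{\left(m{\left(1,-7 \right)} \right)} - 3092 = \frac{6}{1} - 3092 = 6 \cdot 1 - 3092 = 6 - 3092 = -3086$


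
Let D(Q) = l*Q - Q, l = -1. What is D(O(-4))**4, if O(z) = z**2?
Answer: 1048576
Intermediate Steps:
D(Q) = -2*Q (D(Q) = -Q - Q = -2*Q)
D(O(-4))**4 = (-2*(-4)**2)**4 = (-2*16)**4 = (-32)**4 = 1048576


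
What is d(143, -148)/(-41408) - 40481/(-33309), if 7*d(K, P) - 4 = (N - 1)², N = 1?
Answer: 2933381875/2413703376 ≈ 1.2153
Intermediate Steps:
d(K, P) = 4/7 (d(K, P) = 4/7 + (1 - 1)²/7 = 4/7 + (⅐)*0² = 4/7 + (⅐)*0 = 4/7 + 0 = 4/7)
d(143, -148)/(-41408) - 40481/(-33309) = (4/7)/(-41408) - 40481/(-33309) = (4/7)*(-1/41408) - 40481*(-1/33309) = -1/72464 + 40481/33309 = 2933381875/2413703376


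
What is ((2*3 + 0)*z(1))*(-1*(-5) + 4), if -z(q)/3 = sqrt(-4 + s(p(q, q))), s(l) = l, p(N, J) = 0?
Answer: -324*I ≈ -324.0*I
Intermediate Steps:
z(q) = -6*I (z(q) = -3*sqrt(-4 + 0) = -6*I)
((2*3 + 0)*z(1))*(-1*(-5) + 4) = ((2*3 + 0)*(-6*I))*(-1*(-5) + 4) = ((6 + 0)*(-6*I))*(5 + 4) = (6*(-6*I))*9 = -36*I*9 = -324*I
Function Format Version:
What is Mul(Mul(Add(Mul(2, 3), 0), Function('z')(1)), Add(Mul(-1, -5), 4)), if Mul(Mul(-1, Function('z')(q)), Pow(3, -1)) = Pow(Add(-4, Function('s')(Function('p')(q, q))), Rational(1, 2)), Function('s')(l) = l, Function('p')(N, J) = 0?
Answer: Mul(-324, I) ≈ Mul(-324.00, I)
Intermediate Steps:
Function('z')(q) = Mul(-6, I) (Function('z')(q) = Mul(-3, Pow(Add(-4, 0), Rational(1, 2))) = Mul(-3, Pow(-4, Rational(1, 2))) = Mul(-3, Mul(2, I)) = Mul(-6, I))
Mul(Mul(Add(Mul(2, 3), 0), Function('z')(1)), Add(Mul(-1, -5), 4)) = Mul(Mul(Add(Mul(2, 3), 0), Mul(-6, I)), Add(Mul(-1, -5), 4)) = Mul(Mul(Add(6, 0), Mul(-6, I)), Add(5, 4)) = Mul(Mul(6, Mul(-6, I)), 9) = Mul(Mul(-36, I), 9) = Mul(-324, I)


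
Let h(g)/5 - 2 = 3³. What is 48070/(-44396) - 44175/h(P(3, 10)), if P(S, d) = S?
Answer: -17892395/58522 ≈ -305.74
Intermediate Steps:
h(g) = 145 (h(g) = 10 + 5*3³ = 10 + 5*27 = 10 + 135 = 145)
48070/(-44396) - 44175/h(P(3, 10)) = 48070/(-44396) - 44175/145 = 48070*(-1/44396) - 44175*1/145 = -2185/2018 - 8835/29 = -17892395/58522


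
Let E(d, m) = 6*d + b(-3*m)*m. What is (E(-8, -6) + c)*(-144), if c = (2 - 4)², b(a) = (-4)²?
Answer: 20160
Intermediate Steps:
b(a) = 16
E(d, m) = 6*d + 16*m
c = 4 (c = (-2)² = 4)
(E(-8, -6) + c)*(-144) = ((6*(-8) + 16*(-6)) + 4)*(-144) = ((-48 - 96) + 4)*(-144) = (-144 + 4)*(-144) = -140*(-144) = 20160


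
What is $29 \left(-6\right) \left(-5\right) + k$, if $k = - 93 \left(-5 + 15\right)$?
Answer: $-60$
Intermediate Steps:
$k = -930$ ($k = \left(-93\right) 10 = -930$)
$29 \left(-6\right) \left(-5\right) + k = 29 \left(-6\right) \left(-5\right) - 930 = \left(-174\right) \left(-5\right) - 930 = 870 - 930 = -60$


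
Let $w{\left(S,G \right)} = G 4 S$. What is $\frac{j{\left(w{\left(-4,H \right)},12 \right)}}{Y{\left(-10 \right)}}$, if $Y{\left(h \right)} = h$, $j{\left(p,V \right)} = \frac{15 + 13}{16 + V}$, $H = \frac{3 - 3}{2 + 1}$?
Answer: $- \frac{1}{10} \approx -0.1$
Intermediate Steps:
$H = 0$ ($H = \frac{0}{3} = 0 \cdot \frac{1}{3} = 0$)
$w{\left(S,G \right)} = 4 G S$
$j{\left(p,V \right)} = \frac{28}{16 + V}$
$\frac{j{\left(w{\left(-4,H \right)},12 \right)}}{Y{\left(-10 \right)}} = \frac{28 \frac{1}{16 + 12}}{-10} = \frac{28}{28} \left(- \frac{1}{10}\right) = 28 \cdot \frac{1}{28} \left(- \frac{1}{10}\right) = 1 \left(- \frac{1}{10}\right) = - \frac{1}{10}$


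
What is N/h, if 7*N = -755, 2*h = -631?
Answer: 1510/4417 ≈ 0.34186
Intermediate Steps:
h = -631/2 (h = (½)*(-631) = -631/2 ≈ -315.50)
N = -755/7 (N = (⅐)*(-755) = -755/7 ≈ -107.86)
N/h = -755/(7*(-631/2)) = -755/7*(-2/631) = 1510/4417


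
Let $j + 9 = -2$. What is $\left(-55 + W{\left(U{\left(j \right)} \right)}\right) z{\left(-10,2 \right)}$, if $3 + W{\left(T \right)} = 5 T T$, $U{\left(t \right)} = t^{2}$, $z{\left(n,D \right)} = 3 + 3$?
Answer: $438882$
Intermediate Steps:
$j = -11$ ($j = -9 - 2 = -11$)
$z{\left(n,D \right)} = 6$
$W{\left(T \right)} = -3 + 5 T^{2}$ ($W{\left(T \right)} = -3 + 5 T T = -3 + 5 T^{2}$)
$\left(-55 + W{\left(U{\left(j \right)} \right)}\right) z{\left(-10,2 \right)} = \left(-55 - \left(3 - 5 \left(\left(-11\right)^{2}\right)^{2}\right)\right) 6 = \left(-55 - \left(3 - 5 \cdot 121^{2}\right)\right) 6 = \left(-55 + \left(-3 + 5 \cdot 14641\right)\right) 6 = \left(-55 + \left(-3 + 73205\right)\right) 6 = \left(-55 + 73202\right) 6 = 73147 \cdot 6 = 438882$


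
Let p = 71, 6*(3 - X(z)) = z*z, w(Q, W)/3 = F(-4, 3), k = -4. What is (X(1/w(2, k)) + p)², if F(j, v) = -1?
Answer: 15960025/2916 ≈ 5473.3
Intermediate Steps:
w(Q, W) = -3 (w(Q, W) = 3*(-1) = -3)
X(z) = 3 - z²/6 (X(z) = 3 - z*z/6 = 3 - z²/6)
(X(1/w(2, k)) + p)² = ((3 - (1/(-3))²/6) + 71)² = ((3 - (-⅓)²/6) + 71)² = ((3 - ⅙*⅑) + 71)² = ((3 - 1/54) + 71)² = (161/54 + 71)² = (3995/54)² = 15960025/2916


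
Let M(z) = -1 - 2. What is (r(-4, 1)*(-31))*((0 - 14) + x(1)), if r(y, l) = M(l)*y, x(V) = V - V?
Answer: 5208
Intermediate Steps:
M(z) = -3
x(V) = 0
r(y, l) = -3*y
(r(-4, 1)*(-31))*((0 - 14) + x(1)) = (-3*(-4)*(-31))*((0 - 14) + 0) = (12*(-31))*(-14 + 0) = -372*(-14) = 5208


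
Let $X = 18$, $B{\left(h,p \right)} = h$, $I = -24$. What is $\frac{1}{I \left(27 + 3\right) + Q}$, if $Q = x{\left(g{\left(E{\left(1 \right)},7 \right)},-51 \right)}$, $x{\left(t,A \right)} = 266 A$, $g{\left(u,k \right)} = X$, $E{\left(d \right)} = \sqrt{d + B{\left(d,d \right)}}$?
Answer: $- \frac{1}{14286} \approx -6.9999 \cdot 10^{-5}$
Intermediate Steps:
$E{\left(d \right)} = \sqrt{2} \sqrt{d}$ ($E{\left(d \right)} = \sqrt{d + d} = \sqrt{2 d} = \sqrt{2} \sqrt{d}$)
$g{\left(u,k \right)} = 18$
$Q = -13566$ ($Q = 266 \left(-51\right) = -13566$)
$\frac{1}{I \left(27 + 3\right) + Q} = \frac{1}{- 24 \left(27 + 3\right) - 13566} = \frac{1}{\left(-24\right) 30 - 13566} = \frac{1}{-720 - 13566} = \frac{1}{-14286} = - \frac{1}{14286}$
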